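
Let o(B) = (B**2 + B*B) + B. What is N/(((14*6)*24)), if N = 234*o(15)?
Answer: 6045/112 ≈ 53.973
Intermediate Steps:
o(B) = B + 2*B**2 (o(B) = (B**2 + B**2) + B = 2*B**2 + B = B + 2*B**2)
N = 108810 (N = 234*(15*(1 + 2*15)) = 234*(15*(1 + 30)) = 234*(15*31) = 234*465 = 108810)
N/(((14*6)*24)) = 108810/(((14*6)*24)) = 108810/((84*24)) = 108810/2016 = 108810*(1/2016) = 6045/112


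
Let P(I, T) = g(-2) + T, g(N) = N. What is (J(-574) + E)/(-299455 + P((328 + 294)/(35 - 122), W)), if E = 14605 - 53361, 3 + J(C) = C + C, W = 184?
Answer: 39907/299273 ≈ 0.13335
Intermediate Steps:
J(C) = -3 + 2*C (J(C) = -3 + (C + C) = -3 + 2*C)
E = -38756
P(I, T) = -2 + T
(J(-574) + E)/(-299455 + P((328 + 294)/(35 - 122), W)) = ((-3 + 2*(-574)) - 38756)/(-299455 + (-2 + 184)) = ((-3 - 1148) - 38756)/(-299455 + 182) = (-1151 - 38756)/(-299273) = -39907*(-1/299273) = 39907/299273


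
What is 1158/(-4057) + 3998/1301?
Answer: 14713328/5278157 ≈ 2.7876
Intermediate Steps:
1158/(-4057) + 3998/1301 = 1158*(-1/4057) + 3998*(1/1301) = -1158/4057 + 3998/1301 = 14713328/5278157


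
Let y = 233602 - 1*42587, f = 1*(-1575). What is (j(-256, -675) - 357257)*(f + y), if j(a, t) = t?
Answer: -67806638080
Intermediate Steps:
f = -1575
y = 191015 (y = 233602 - 42587 = 191015)
(j(-256, -675) - 357257)*(f + y) = (-675 - 357257)*(-1575 + 191015) = -357932*189440 = -67806638080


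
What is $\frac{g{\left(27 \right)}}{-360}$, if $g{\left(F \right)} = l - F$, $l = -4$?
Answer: $\frac{31}{360} \approx 0.086111$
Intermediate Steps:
$g{\left(F \right)} = -4 - F$
$\frac{g{\left(27 \right)}}{-360} = \frac{-4 - 27}{-360} = \left(-4 - 27\right) \left(- \frac{1}{360}\right) = \left(-31\right) \left(- \frac{1}{360}\right) = \frac{31}{360}$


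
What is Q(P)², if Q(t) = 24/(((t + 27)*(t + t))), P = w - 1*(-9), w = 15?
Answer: 1/10404 ≈ 9.6117e-5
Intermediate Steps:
P = 24 (P = 15 - 1*(-9) = 15 + 9 = 24)
Q(t) = 12/(t*(27 + t)) (Q(t) = 24/(((27 + t)*(2*t))) = 24/((2*t*(27 + t))) = 24*(1/(2*t*(27 + t))) = 12/(t*(27 + t)))
Q(P)² = (12/(24*(27 + 24)))² = (12*(1/24)/51)² = (12*(1/24)*(1/51))² = (1/102)² = 1/10404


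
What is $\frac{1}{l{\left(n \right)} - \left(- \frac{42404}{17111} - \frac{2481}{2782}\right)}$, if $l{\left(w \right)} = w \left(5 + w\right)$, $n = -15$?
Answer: $\frac{47602802}{7300840619} \approx 0.0065202$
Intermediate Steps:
$\frac{1}{l{\left(n \right)} - \left(- \frac{42404}{17111} - \frac{2481}{2782}\right)} = \frac{1}{- 15 \left(5 - 15\right) - \left(- \frac{42404}{17111} - \frac{2481}{2782}\right)} = \frac{1}{\left(-15\right) \left(-10\right) - - \frac{160420319}{47602802}} = \frac{1}{150 + \left(\frac{2481}{2782} + \frac{42404}{17111}\right)} = \frac{1}{150 + \frac{160420319}{47602802}} = \frac{1}{\frac{7300840619}{47602802}} = \frac{47602802}{7300840619}$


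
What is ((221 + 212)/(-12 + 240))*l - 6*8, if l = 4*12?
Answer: 820/19 ≈ 43.158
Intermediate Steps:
l = 48
((221 + 212)/(-12 + 240))*l - 6*8 = ((221 + 212)/(-12 + 240))*48 - 6*8 = (433/228)*48 - 48 = 1732/19 - 48 = 820/19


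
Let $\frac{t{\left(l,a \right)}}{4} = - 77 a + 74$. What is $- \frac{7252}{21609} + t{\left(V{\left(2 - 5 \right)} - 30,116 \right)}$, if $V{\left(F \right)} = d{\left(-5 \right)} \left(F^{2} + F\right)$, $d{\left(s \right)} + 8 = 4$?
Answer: $- \frac{15625660}{441} \approx -35432.0$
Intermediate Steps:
$d{\left(s \right)} = -4$ ($d{\left(s \right)} = -8 + 4 = -4$)
$V{\left(F \right)} = - 4 F - 4 F^{2}$ ($V{\left(F \right)} = - 4 \left(F^{2} + F\right) = - 4 \left(F + F^{2}\right) = - 4 F - 4 F^{2}$)
$t{\left(l,a \right)} = 296 - 308 a$ ($t{\left(l,a \right)} = 4 \left(- 77 a + 74\right) = 4 \left(74 - 77 a\right) = 296 - 308 a$)
$- \frac{7252}{21609} + t{\left(V{\left(2 - 5 \right)} - 30,116 \right)} = - \frac{7252}{21609} + \left(296 - 35728\right) = \left(-7252\right) \frac{1}{21609} + \left(296 - 35728\right) = - \frac{148}{441} - 35432 = - \frac{15625660}{441}$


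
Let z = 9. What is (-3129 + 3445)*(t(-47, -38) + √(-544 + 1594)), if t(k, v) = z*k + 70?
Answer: -111548 + 1580*√42 ≈ -1.0131e+5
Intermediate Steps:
t(k, v) = 70 + 9*k (t(k, v) = 9*k + 70 = 70 + 9*k)
(-3129 + 3445)*(t(-47, -38) + √(-544 + 1594)) = (-3129 + 3445)*((70 + 9*(-47)) + √(-544 + 1594)) = 316*((70 - 423) + √1050) = 316*(-353 + 5*√42) = -111548 + 1580*√42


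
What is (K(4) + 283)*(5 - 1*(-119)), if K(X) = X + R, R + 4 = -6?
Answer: 34348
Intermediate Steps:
R = -10 (R = -4 - 6 = -10)
K(X) = -10 + X (K(X) = X - 10 = -10 + X)
(K(4) + 283)*(5 - 1*(-119)) = ((-10 + 4) + 283)*(5 - 1*(-119)) = (-6 + 283)*(5 + 119) = 277*124 = 34348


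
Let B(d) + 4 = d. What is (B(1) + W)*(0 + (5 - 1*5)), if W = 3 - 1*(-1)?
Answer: 0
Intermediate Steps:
B(d) = -4 + d
W = 4 (W = 3 + 1 = 4)
(B(1) + W)*(0 + (5 - 1*5)) = ((-4 + 1) + 4)*(0 + (5 - 1*5)) = (-3 + 4)*(0 + (5 - 5)) = 1*(0 + 0) = 1*0 = 0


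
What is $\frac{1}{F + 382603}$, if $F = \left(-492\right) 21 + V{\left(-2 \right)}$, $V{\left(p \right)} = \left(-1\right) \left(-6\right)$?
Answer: $\frac{1}{372277} \approx 2.6862 \cdot 10^{-6}$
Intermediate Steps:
$V{\left(p \right)} = 6$
$F = -10326$ ($F = \left(-492\right) 21 + 6 = -10332 + 6 = -10326$)
$\frac{1}{F + 382603} = \frac{1}{-10326 + 382603} = \frac{1}{372277}$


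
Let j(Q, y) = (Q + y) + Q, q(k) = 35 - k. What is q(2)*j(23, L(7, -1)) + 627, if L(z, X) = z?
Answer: 2376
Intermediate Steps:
j(Q, y) = y + 2*Q
q(2)*j(23, L(7, -1)) + 627 = (35 - 1*2)*(7 + 2*23) + 627 = (35 - 2)*(7 + 46) + 627 = 33*53 + 627 = 1749 + 627 = 2376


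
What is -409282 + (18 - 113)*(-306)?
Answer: -380212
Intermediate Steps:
-409282 + (18 - 113)*(-306) = -409282 - 95*(-306) = -409282 + 29070 = -380212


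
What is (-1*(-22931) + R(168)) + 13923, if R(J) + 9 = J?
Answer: 37013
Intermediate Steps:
R(J) = -9 + J
(-1*(-22931) + R(168)) + 13923 = (-1*(-22931) + (-9 + 168)) + 13923 = (22931 + 159) + 13923 = 23090 + 13923 = 37013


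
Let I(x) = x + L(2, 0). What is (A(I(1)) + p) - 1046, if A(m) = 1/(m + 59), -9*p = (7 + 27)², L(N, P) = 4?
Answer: -676471/576 ≈ -1174.4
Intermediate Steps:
p = -1156/9 (p = -(7 + 27)²/9 = -⅑*34² = -⅑*1156 = -1156/9 ≈ -128.44)
I(x) = 4 + x (I(x) = x + 4 = 4 + x)
A(m) = 1/(59 + m)
(A(I(1)) + p) - 1046 = (1/(59 + (4 + 1)) - 1156/9) - 1046 = (1/(59 + 5) - 1156/9) - 1046 = (1/64 - 1156/9) - 1046 = -73975/576 - 1046 = -676471/576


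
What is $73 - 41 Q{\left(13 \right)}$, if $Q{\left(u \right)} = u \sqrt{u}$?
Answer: $73 - 533 \sqrt{13} \approx -1848.8$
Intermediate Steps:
$Q{\left(u \right)} = u^{\frac{3}{2}}$
$73 - 41 Q{\left(13 \right)} = 73 - 41 \cdot 13^{\frac{3}{2}} = 73 - 41 \cdot 13 \sqrt{13} = 73 - 533 \sqrt{13}$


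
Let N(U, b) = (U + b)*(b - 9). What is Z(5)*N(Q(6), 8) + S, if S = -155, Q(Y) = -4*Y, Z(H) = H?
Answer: -75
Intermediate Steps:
N(U, b) = (-9 + b)*(U + b) (N(U, b) = (U + b)*(-9 + b) = (-9 + b)*(U + b))
Z(5)*N(Q(6), 8) + S = 5*(8² - (-36)*6 - 9*8 - 4*6*8) - 155 = 5*(64 - 9*(-24) - 72 - 24*8) - 155 = 5*(64 + 216 - 72 - 192) - 155 = 5*16 - 155 = 80 - 155 = -75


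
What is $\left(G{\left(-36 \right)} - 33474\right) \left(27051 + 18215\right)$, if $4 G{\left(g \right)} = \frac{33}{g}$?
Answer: $- \frac{36365866979}{24} \approx -1.5152 \cdot 10^{9}$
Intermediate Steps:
$G{\left(g \right)} = \frac{33}{4 g}$ ($G{\left(g \right)} = \frac{33 \frac{1}{g}}{4} = \frac{33}{4 g}$)
$\left(G{\left(-36 \right)} - 33474\right) \left(27051 + 18215\right) = \left(\frac{33}{4 \left(-36\right)} - 33474\right) \left(27051 + 18215\right) = \left(\frac{33}{4} \left(- \frac{1}{36}\right) - 33474\right) 45266 = \left(- \frac{11}{48} - 33474\right) 45266 = \left(- \frac{1606763}{48}\right) 45266 = - \frac{36365866979}{24}$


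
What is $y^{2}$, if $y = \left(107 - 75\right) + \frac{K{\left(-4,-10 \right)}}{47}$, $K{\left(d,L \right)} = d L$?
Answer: $\frac{2383936}{2209} \approx 1079.2$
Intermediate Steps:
$K{\left(d,L \right)} = L d$
$y = \frac{1544}{47}$ ($y = \left(107 - 75\right) + \frac{\left(-10\right) \left(-4\right)}{47} = 32 + 40 \cdot \frac{1}{47} = 32 + \frac{40}{47} = \frac{1544}{47} \approx 32.851$)
$y^{2} = \left(\frac{1544}{47}\right)^{2} = \frac{2383936}{2209}$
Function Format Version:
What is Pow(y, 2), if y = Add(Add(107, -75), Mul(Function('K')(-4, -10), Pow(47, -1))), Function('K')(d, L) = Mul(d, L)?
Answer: Rational(2383936, 2209) ≈ 1079.2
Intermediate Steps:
Function('K')(d, L) = Mul(L, d)
y = Rational(1544, 47) (y = Add(Add(107, -75), Mul(Mul(-10, -4), Pow(47, -1))) = Add(32, Mul(40, Rational(1, 47))) = Add(32, Rational(40, 47)) = Rational(1544, 47) ≈ 32.851)
Pow(y, 2) = Pow(Rational(1544, 47), 2) = Rational(2383936, 2209)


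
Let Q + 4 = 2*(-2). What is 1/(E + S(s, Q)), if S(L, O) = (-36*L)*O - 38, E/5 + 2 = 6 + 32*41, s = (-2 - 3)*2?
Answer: 1/3662 ≈ 0.00027307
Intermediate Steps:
s = -10 (s = -5*2 = -10)
E = 6580 (E = -10 + 5*(6 + 32*41) = -10 + 5*(6 + 1312) = -10 + 5*1318 = -10 + 6590 = 6580)
Q = -8 (Q = -4 + 2*(-2) = -4 - 4 = -8)
S(L, O) = -38 - 36*L*O (S(L, O) = -36*L*O - 38 = -38 - 36*L*O)
1/(E + S(s, Q)) = 1/(6580 + (-38 - 36*(-10)*(-8))) = 1/(6580 + (-38 - 2880)) = 1/(6580 - 2918) = 1/3662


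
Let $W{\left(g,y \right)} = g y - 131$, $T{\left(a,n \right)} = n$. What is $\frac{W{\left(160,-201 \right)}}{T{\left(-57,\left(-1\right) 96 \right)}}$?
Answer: $\frac{32291}{96} \approx 336.36$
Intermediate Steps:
$W{\left(g,y \right)} = -131 + g y$
$\frac{W{\left(160,-201 \right)}}{T{\left(-57,\left(-1\right) 96 \right)}} = \frac{-131 + 160 \left(-201\right)}{\left(-1\right) 96} = \frac{-131 - 32160}{-96} = \left(-32291\right) \left(- \frac{1}{96}\right) = \frac{32291}{96}$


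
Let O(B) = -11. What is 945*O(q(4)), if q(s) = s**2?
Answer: -10395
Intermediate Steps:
945*O(q(4)) = 945*(-11) = -10395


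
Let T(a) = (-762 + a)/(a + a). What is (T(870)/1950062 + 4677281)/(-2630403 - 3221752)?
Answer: -1322543251506199/1654749437123450 ≈ -0.79924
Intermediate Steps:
T(a) = (-762 + a)/(2*a) (T(a) = (-762 + a)/((2*a)) = (-762 + a)*(1/(2*a)) = (-762 + a)/(2*a))
(T(870)/1950062 + 4677281)/(-2630403 - 3221752) = (((1/2)*(-762 + 870)/870)/1950062 + 4677281)/(-2630403 - 3221752) = (((1/2)*(1/870)*108)*(1/1950062) + 4677281)/(-5852155) = ((9/145)*(1/1950062) + 4677281)*(-1/5852155) = (9/282758990 + 4677281)*(-1/5852155) = (1322543251506199/282758990)*(-1/5852155) = -1322543251506199/1654749437123450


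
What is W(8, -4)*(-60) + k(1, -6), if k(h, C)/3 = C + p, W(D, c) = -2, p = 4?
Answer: 114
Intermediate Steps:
k(h, C) = 12 + 3*C (k(h, C) = 3*(C + 4) = 3*(4 + C) = 12 + 3*C)
W(8, -4)*(-60) + k(1, -6) = -2*(-60) + (12 + 3*(-6)) = 120 + (12 - 18) = 120 - 6 = 114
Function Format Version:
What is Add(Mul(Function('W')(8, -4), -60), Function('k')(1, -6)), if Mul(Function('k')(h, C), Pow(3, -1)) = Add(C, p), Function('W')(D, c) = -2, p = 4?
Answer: 114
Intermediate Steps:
Function('k')(h, C) = Add(12, Mul(3, C)) (Function('k')(h, C) = Mul(3, Add(C, 4)) = Mul(3, Add(4, C)) = Add(12, Mul(3, C)))
Add(Mul(Function('W')(8, -4), -60), Function('k')(1, -6)) = Add(Mul(-2, -60), Add(12, Mul(3, -6))) = Add(120, Add(12, -18)) = Add(120, -6) = 114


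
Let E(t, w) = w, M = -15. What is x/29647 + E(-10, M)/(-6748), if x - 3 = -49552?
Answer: -333911947/200057956 ≈ -1.6691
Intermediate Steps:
x = -49549 (x = 3 - 49552 = -49549)
x/29647 + E(-10, M)/(-6748) = -49549/29647 - 15/(-6748) = -49549*1/29647 - 15*(-1/6748) = -49549/29647 + 15/6748 = -333911947/200057956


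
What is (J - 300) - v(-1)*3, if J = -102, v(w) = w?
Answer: -399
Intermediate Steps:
(J - 300) - v(-1)*3 = (-102 - 300) - 1*(-1)*3 = -402 + 1*3 = -402 + 3 = -399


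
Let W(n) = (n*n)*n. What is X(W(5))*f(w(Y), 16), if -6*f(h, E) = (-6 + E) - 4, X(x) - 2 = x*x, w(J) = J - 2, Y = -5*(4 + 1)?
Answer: -15627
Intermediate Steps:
Y = -25 (Y = -5*5 = -25)
W(n) = n³ (W(n) = n²*n = n³)
w(J) = -2 + J
X(x) = 2 + x² (X(x) = 2 + x*x = 2 + x²)
f(h, E) = 5/3 - E/6 (f(h, E) = -((-6 + E) - 4)/6 = -(-10 + E)/6 = 5/3 - E/6)
X(W(5))*f(w(Y), 16) = (2 + (5³)²)*(5/3 - ⅙*16) = (2 + 125²)*(5/3 - 8/3) = (2 + 15625)*(-1) = 15627*(-1) = -15627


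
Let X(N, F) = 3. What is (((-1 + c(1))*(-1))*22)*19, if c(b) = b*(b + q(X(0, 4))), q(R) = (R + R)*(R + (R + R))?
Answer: -22572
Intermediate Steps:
q(R) = 6*R**2 (q(R) = (2*R)*(R + 2*R) = (2*R)*(3*R) = 6*R**2)
c(b) = b*(54 + b) (c(b) = b*(b + 6*3**2) = b*(b + 6*9) = b*(b + 54) = b*(54 + b))
(((-1 + c(1))*(-1))*22)*19 = (((-1 + 1*(54 + 1))*(-1))*22)*19 = (((-1 + 1*55)*(-1))*22)*19 = (((-1 + 55)*(-1))*22)*19 = ((54*(-1))*22)*19 = -54*22*19 = -1188*19 = -22572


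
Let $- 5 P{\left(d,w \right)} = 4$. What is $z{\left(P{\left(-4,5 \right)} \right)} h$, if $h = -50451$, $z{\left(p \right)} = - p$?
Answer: $- \frac{201804}{5} \approx -40361.0$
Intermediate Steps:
$P{\left(d,w \right)} = - \frac{4}{5}$ ($P{\left(d,w \right)} = \left(- \frac{1}{5}\right) 4 = - \frac{4}{5}$)
$z{\left(P{\left(-4,5 \right)} \right)} h = \left(-1\right) \left(- \frac{4}{5}\right) \left(-50451\right) = \frac{4}{5} \left(-50451\right) = - \frac{201804}{5}$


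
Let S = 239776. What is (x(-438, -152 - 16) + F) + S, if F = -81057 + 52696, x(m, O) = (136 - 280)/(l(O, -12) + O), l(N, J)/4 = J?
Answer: 634247/3 ≈ 2.1142e+5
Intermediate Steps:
l(N, J) = 4*J
x(m, O) = -144/(-48 + O) (x(m, O) = (136 - 280)/(4*(-12) + O) = -144/(-48 + O))
F = -28361
(x(-438, -152 - 16) + F) + S = (-144/(-48 + (-152 - 16)) - 28361) + 239776 = (-144/(-48 - 168) - 28361) + 239776 = (-144/(-216) - 28361) + 239776 = (-144*(-1/216) - 28361) + 239776 = (⅔ - 28361) + 239776 = -85081/3 + 239776 = 634247/3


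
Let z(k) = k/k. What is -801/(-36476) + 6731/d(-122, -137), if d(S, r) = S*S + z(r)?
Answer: 257442841/542945260 ≈ 0.47416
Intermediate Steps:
z(k) = 1
d(S, r) = 1 + S² (d(S, r) = S*S + 1 = S² + 1 = 1 + S²)
-801/(-36476) + 6731/d(-122, -137) = -801/(-36476) + 6731/(1 + (-122)²) = -801*(-1/36476) + 6731/(1 + 14884) = 801/36476 + 6731/14885 = 257442841/542945260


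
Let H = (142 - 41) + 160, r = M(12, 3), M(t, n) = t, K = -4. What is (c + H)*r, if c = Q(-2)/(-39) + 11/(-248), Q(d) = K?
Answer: 2524955/806 ≈ 3132.7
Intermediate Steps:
Q(d) = -4
c = 563/9672 (c = -4/(-39) + 11/(-248) = -4*(-1/39) + 11*(-1/248) = 4/39 - 11/248 = 563/9672 ≈ 0.058209)
r = 12
H = 261 (H = 101 + 160 = 261)
(c + H)*r = (563/9672 + 261)*12 = (2524955/9672)*12 = 2524955/806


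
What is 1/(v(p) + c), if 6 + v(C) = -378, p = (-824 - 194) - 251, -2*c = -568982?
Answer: 1/284107 ≈ 3.5198e-6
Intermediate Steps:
c = 284491 (c = -½*(-568982) = 284491)
p = -1269 (p = -1018 - 251 = -1269)
v(C) = -384 (v(C) = -6 - 378 = -384)
1/(v(p) + c) = 1/(-384 + 284491) = 1/284107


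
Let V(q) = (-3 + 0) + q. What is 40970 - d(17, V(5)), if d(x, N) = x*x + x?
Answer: 40664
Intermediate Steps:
V(q) = -3 + q
d(x, N) = x + x**2 (d(x, N) = x**2 + x = x + x**2)
40970 - d(17, V(5)) = 40970 - 17*(1 + 17) = 40970 - 17*18 = 40970 - 1*306 = 40970 - 306 = 40664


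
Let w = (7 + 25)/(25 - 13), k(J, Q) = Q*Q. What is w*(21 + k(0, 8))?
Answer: 680/3 ≈ 226.67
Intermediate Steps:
k(J, Q) = Q²
w = 8/3 (w = 32/12 = 32*(1/12) = 8/3 ≈ 2.6667)
w*(21 + k(0, 8)) = 8*(21 + 8²)/3 = 8*(21 + 64)/3 = (8/3)*85 = 680/3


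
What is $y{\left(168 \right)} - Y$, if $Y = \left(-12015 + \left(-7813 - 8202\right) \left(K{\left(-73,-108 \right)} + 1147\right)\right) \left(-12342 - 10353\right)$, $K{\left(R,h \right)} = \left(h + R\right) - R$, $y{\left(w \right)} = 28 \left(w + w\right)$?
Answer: $-377908052592$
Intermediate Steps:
$y{\left(w \right)} = 56 w$ ($y{\left(w \right)} = 28 \cdot 2 w = 56 w$)
$K{\left(R,h \right)} = h$ ($K{\left(R,h \right)} = \left(R + h\right) - R = h$)
$Y = 377908062000$ ($Y = \left(-12015 + \left(-7813 - 8202\right) \left(-108 + 1147\right)\right) \left(-12342 - 10353\right) = \left(-12015 - 16639585\right) \left(-22695\right) = \left(-16651600\right) \left(-22695\right) = 377908062000$)
$y{\left(168 \right)} - Y = 56 \cdot 168 - 377908062000 = 9408 - 377908062000 = -377908052592$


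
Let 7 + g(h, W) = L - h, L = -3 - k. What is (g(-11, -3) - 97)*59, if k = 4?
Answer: -5900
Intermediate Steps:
L = -7 (L = -3 - 1*4 = -3 - 4 = -7)
g(h, W) = -14 - h (g(h, W) = -7 + (-7 - h) = -14 - h)
(g(-11, -3) - 97)*59 = ((-14 - 1*(-11)) - 97)*59 = ((-14 + 11) - 97)*59 = (-3 - 97)*59 = -100*59 = -5900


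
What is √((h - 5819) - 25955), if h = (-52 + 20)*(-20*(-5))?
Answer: 3*I*√3886 ≈ 187.01*I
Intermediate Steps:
h = -3200 (h = -32*100 = -3200)
√((h - 5819) - 25955) = √((-3200 - 5819) - 25955) = √(-9019 - 25955) = √(-34974) = 3*I*√3886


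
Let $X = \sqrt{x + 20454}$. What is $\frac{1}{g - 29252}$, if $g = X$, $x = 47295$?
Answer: $- \frac{29252}{855611755} - \frac{\sqrt{67749}}{855611755} \approx -3.4493 \cdot 10^{-5}$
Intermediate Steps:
$X = \sqrt{67749}$ ($X = \sqrt{47295 + 20454} = \sqrt{67749} \approx 260.29$)
$g = \sqrt{67749} \approx 260.29$
$\frac{1}{g - 29252} = \frac{1}{\sqrt{67749} - 29252} = \frac{1}{-29252 + \sqrt{67749}}$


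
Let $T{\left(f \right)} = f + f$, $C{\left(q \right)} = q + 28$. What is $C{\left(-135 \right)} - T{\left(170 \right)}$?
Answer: $-447$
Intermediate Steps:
$C{\left(q \right)} = 28 + q$
$T{\left(f \right)} = 2 f$
$C{\left(-135 \right)} - T{\left(170 \right)} = \left(28 - 135\right) - 2 \cdot 170 = -107 - 340 = -447$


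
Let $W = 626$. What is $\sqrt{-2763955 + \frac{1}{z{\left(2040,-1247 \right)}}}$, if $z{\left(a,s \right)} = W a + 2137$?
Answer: $\frac{i \sqrt{4522642422595197018}}{1279177} \approx 1662.5 i$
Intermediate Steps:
$z{\left(a,s \right)} = 2137 + 626 a$ ($z{\left(a,s \right)} = 626 a + 2137 = 2137 + 626 a$)
$\sqrt{-2763955 + \frac{1}{z{\left(2040,-1247 \right)}}} = \sqrt{-2763955 + \frac{1}{2137 + 626 \cdot 2040}} = \sqrt{-2763955 + \frac{1}{2137 + 1277040}} = \sqrt{-2763955 + \frac{1}{1279177}} = \sqrt{- \frac{3535587665034}{1279177}} = \frac{i \sqrt{4522642422595197018}}{1279177}$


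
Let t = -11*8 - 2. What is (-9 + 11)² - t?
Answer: 94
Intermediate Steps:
t = -90 (t = -88 - 2 = -90)
(-9 + 11)² - t = (-9 + 11)² - 1*(-90) = 2² + 90 = 4 + 90 = 94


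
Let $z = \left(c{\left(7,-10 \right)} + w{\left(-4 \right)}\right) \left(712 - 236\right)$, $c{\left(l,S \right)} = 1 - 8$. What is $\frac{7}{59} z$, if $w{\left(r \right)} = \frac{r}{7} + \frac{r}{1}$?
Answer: $- \frac{38556}{59} \approx -653.49$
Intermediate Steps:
$c{\left(l,S \right)} = -7$
$w{\left(r \right)} = \frac{8 r}{7}$ ($w{\left(r \right)} = r \frac{1}{7} + r 1 = \frac{r}{7} + r = \frac{8 r}{7}$)
$z = -5508$ ($z = \left(-7 + \frac{8}{7} \left(-4\right)\right) \left(712 - 236\right) = \left(-7 - \frac{32}{7}\right) 476 = \left(- \frac{81}{7}\right) 476 = -5508$)
$\frac{7}{59} z = \frac{7}{59} \left(-5508\right) = - \frac{38556}{59}$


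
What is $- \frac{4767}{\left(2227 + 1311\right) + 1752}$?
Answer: $- \frac{4767}{5290} \approx -0.90113$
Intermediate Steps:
$- \frac{4767}{\left(2227 + 1311\right) + 1752} = - \frac{4767}{3538 + 1752} = - \frac{4767}{5290}$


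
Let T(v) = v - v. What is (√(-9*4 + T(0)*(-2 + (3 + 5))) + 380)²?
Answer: 144364 + 4560*I ≈ 1.4436e+5 + 4560.0*I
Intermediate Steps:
T(v) = 0
(√(-9*4 + T(0)*(-2 + (3 + 5))) + 380)² = (√(-9*4 + 0*(-2 + (3 + 5))) + 380)² = (√(-36 + 0*(-2 + 8)) + 380)² = (√(-36 + 0*6) + 380)² = (√(-36 + 0) + 380)² = (√(-36) + 380)² = (6*I + 380)² = (380 + 6*I)²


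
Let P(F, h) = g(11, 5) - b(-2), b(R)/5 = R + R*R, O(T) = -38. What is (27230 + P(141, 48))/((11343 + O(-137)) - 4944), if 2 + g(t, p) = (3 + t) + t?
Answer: 27243/6361 ≈ 4.2828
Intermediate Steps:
g(t, p) = 1 + 2*t (g(t, p) = -2 + ((3 + t) + t) = -2 + (3 + 2*t) = 1 + 2*t)
b(R) = 5*R + 5*R² (b(R) = 5*(R + R*R) = 5*(R + R²) = 5*R + 5*R²)
P(F, h) = 13 (P(F, h) = (1 + 2*11) - 5*(-2)*(1 - 2) = (1 + 22) - 5*(-2)*(-1) = 23 - 1*10 = 23 - 10 = 13)
(27230 + P(141, 48))/((11343 + O(-137)) - 4944) = (27230 + 13)/((11343 - 38) - 4944) = 27243/(11305 - 4944) = 27243/6361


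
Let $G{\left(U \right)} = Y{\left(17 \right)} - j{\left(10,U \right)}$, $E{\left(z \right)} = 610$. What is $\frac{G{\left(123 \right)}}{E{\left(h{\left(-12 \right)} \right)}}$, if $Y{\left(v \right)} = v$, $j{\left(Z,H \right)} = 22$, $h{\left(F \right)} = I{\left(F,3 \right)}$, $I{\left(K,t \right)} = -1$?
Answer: $- \frac{1}{122} \approx -0.0081967$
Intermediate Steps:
$h{\left(F \right)} = -1$
$G{\left(U \right)} = -5$ ($G{\left(U \right)} = 17 - 22 = -5$)
$\frac{G{\left(123 \right)}}{E{\left(h{\left(-12 \right)} \right)}} = - \frac{5}{610} = \left(-5\right) \frac{1}{610} = - \frac{1}{122}$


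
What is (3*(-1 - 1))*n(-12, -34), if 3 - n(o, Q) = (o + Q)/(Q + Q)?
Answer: -237/17 ≈ -13.941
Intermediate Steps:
n(o, Q) = 3 - (Q + o)/(2*Q) (n(o, Q) = 3 - (o + Q)/(Q + Q) = 3 - (Q + o)/(2*Q))
(3*(-1 - 1))*n(-12, -34) = (3*(-1 - 1))*((½)*(-1*(-12) + 5*(-34))/(-34)) = (3*(-2))*((½)*(-1/34)*(12 - 170)) = -3*(-1)*(-158)/34 = -6*79/34 = -237/17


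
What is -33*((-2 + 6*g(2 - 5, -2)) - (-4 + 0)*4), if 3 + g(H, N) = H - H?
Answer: 132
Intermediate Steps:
g(H, N) = -3 (g(H, N) = -3 + (H - H) = -3 + 0 = -3)
-33*((-2 + 6*g(2 - 5, -2)) - (-4 + 0)*4) = -33*((-2 + 6*(-3)) - (-4 + 0)*4) = -33*((-2 - 18) - 1*(-4)*4) = -33*(-20 + 4*4) = -33*(-20 + 16) = -33*(-4) = 132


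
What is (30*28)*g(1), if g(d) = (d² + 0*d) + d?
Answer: 1680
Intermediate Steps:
g(d) = d + d² (g(d) = (d² + 0) + d = d² + d = d + d²)
(30*28)*g(1) = (30*28)*(1*(1 + 1)) = 840*(1*2) = 840*2 = 1680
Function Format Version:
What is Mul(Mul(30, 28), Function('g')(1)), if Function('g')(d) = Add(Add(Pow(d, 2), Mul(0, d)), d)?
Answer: 1680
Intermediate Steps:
Function('g')(d) = Add(d, Pow(d, 2)) (Function('g')(d) = Add(Add(Pow(d, 2), 0), d) = Add(Pow(d, 2), d) = Add(d, Pow(d, 2)))
Mul(Mul(30, 28), Function('g')(1)) = Mul(Mul(30, 28), Mul(1, Add(1, 1))) = Mul(840, Mul(1, 2)) = Mul(840, 2) = 1680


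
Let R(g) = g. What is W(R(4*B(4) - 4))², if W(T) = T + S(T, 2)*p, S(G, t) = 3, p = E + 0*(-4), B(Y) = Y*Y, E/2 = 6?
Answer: 9216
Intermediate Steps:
E = 12 (E = 2*6 = 12)
B(Y) = Y²
p = 12 (p = 12 + 0*(-4) = 12 + 0 = 12)
W(T) = 36 + T (W(T) = T + 3*12 = T + 36 = 36 + T)
W(R(4*B(4) - 4))² = (36 + (4*4² - 4))² = (36 + (4*16 - 4))² = (36 + (64 - 4))² = (36 + 60)² = 96² = 9216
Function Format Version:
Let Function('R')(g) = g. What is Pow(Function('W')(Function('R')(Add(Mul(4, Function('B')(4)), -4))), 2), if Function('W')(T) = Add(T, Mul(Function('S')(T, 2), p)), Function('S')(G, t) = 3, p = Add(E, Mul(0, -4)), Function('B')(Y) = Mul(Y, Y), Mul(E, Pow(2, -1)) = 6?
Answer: 9216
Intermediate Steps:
E = 12 (E = Mul(2, 6) = 12)
Function('B')(Y) = Pow(Y, 2)
p = 12 (p = Add(12, Mul(0, -4)) = Add(12, 0) = 12)
Function('W')(T) = Add(36, T) (Function('W')(T) = Add(T, Mul(3, 12)) = Add(T, 36) = Add(36, T))
Pow(Function('W')(Function('R')(Add(Mul(4, Function('B')(4)), -4))), 2) = Pow(Add(36, Add(Mul(4, Pow(4, 2)), -4)), 2) = Pow(Add(36, Add(Mul(4, 16), -4)), 2) = Pow(Add(36, Add(64, -4)), 2) = Pow(Add(36, 60), 2) = Pow(96, 2) = 9216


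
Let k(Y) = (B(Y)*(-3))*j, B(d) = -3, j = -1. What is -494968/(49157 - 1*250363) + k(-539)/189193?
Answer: 46821334985/19033383379 ≈ 2.4600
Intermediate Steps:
k(Y) = -9 (k(Y) = -3*(-3)*(-1) = 9*(-1) = -9)
-494968/(49157 - 1*250363) + k(-539)/189193 = -494968/(49157 - 1*250363) - 9/189193 = -494968/(49157 - 250363) - 9*1/189193 = -494968/(-201206) - 9/189193 = -494968*(-1/201206) - 9/189193 = 247484/100603 - 9/189193 = 46821334985/19033383379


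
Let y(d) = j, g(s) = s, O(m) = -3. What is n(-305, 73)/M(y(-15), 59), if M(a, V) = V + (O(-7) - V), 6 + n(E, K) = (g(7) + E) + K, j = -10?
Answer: 77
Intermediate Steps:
n(E, K) = 1 + E + K (n(E, K) = -6 + ((7 + E) + K) = -6 + (7 + E + K) = 1 + E + K)
y(d) = -10
M(a, V) = -3 (M(a, V) = V + (-3 - V) = -3)
n(-305, 73)/M(y(-15), 59) = (1 - 305 + 73)/(-3) = -231*(-⅓) = 77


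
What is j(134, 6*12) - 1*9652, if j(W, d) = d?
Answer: -9580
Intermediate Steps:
j(134, 6*12) - 1*9652 = 6*12 - 1*9652 = 72 - 9652 = -9580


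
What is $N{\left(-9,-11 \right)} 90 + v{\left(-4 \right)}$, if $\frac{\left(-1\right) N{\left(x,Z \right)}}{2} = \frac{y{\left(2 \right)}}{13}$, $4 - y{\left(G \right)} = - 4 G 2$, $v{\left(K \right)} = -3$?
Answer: $- \frac{3639}{13} \approx -279.92$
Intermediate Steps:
$y{\left(G \right)} = 4 + 8 G$ ($y{\left(G \right)} = 4 - - 4 G 2 = 4 - - 8 G = 4 + 8 G$)
$N{\left(x,Z \right)} = - \frac{40}{13}$ ($N{\left(x,Z \right)} = - 2 \frac{4 + 8 \cdot 2}{13} = - 2 \left(4 + 16\right) \frac{1}{13} = - 2 \cdot 20 \cdot \frac{1}{13} = \left(-2\right) \frac{20}{13} = - \frac{40}{13}$)
$N{\left(-9,-11 \right)} 90 + v{\left(-4 \right)} = \left(- \frac{40}{13}\right) 90 - 3 = - \frac{3600}{13} - 3 = - \frac{3639}{13}$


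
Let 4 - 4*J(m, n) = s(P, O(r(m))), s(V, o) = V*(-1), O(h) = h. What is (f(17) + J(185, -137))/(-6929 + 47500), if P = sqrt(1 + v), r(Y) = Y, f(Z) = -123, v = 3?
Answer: -243/81142 ≈ -0.0029947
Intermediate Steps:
P = 2 (P = sqrt(1 + 3) = sqrt(4) = 2)
s(V, o) = -V
J(m, n) = 3/2 (J(m, n) = 1 - (-1)*2/4 = 1 - 1/4*(-2) = 1 + 1/2 = 3/2)
(f(17) + J(185, -137))/(-6929 + 47500) = (-123 + 3/2)/(-6929 + 47500) = -243/2/40571 = -243/2*1/40571 = -243/81142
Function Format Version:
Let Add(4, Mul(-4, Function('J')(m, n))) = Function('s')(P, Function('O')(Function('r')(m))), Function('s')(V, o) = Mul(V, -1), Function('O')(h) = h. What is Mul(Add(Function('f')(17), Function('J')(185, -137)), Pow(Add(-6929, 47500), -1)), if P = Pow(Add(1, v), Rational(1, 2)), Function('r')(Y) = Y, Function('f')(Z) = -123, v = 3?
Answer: Rational(-243, 81142) ≈ -0.0029947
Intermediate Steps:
P = 2 (P = Pow(Add(1, 3), Rational(1, 2)) = Pow(4, Rational(1, 2)) = 2)
Function('s')(V, o) = Mul(-1, V)
Function('J')(m, n) = Rational(3, 2) (Function('J')(m, n) = Add(1, Mul(Rational(-1, 4), Mul(-1, 2))) = Add(1, Mul(Rational(-1, 4), -2)) = Add(1, Rational(1, 2)) = Rational(3, 2))
Mul(Add(Function('f')(17), Function('J')(185, -137)), Pow(Add(-6929, 47500), -1)) = Mul(Add(-123, Rational(3, 2)), Pow(Add(-6929, 47500), -1)) = Mul(Rational(-243, 2), Pow(40571, -1)) = Mul(Rational(-243, 2), Rational(1, 40571)) = Rational(-243, 81142)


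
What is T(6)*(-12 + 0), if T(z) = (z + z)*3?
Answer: -432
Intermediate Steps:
T(z) = 6*z (T(z) = (2*z)*3 = 6*z)
T(6)*(-12 + 0) = (6*6)*(-12 + 0) = 36*(-12) = -432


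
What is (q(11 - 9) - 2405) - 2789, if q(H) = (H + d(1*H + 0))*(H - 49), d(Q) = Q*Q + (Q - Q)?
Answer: -5476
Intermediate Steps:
d(Q) = Q² (d(Q) = Q² + 0 = Q²)
q(H) = (-49 + H)*(H + H²) (q(H) = (H + (1*H + 0)²)*(H - 49) = (H + (H + 0)²)*(-49 + H) = (H + H²)*(-49 + H) = (-49 + H)*(H + H²))
(q(11 - 9) - 2405) - 2789 = ((11 - 9)*(-49 + (11 - 9)² - 48*(11 - 9)) - 2405) - 2789 = (2*(-49 + 2² - 48*2) - 2405) - 2789 = (2*(-49 + 4 - 96) - 2405) - 2789 = (2*(-141) - 2405) - 2789 = (-282 - 2405) - 2789 = -2687 - 2789 = -5476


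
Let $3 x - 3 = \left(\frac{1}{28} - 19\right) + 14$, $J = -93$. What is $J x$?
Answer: $\frac{1705}{28} \approx 60.893$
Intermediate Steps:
$x = - \frac{55}{84}$ ($x = 1 + \frac{\left(\frac{1}{28} - 19\right) + 14}{3} = 1 + \frac{- \frac{531}{28} + 14}{3} = 1 + \frac{1}{3} \left(- \frac{139}{28}\right) = 1 - \frac{139}{84} = - \frac{55}{84} \approx -0.65476$)
$J x = \left(-93\right) \left(- \frac{55}{84}\right) = \frac{1705}{28}$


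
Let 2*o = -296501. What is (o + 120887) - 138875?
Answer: -332477/2 ≈ -1.6624e+5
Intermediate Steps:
o = -296501/2 (o = (½)*(-296501) = -296501/2 ≈ -1.4825e+5)
(o + 120887) - 138875 = (-296501/2 + 120887) - 138875 = -54727/2 - 138875 = -332477/2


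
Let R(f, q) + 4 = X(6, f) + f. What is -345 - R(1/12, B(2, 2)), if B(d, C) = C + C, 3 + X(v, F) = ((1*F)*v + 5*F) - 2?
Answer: -337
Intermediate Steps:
X(v, F) = -5 + 5*F + F*v (X(v, F) = -3 + (((1*F)*v + 5*F) - 2) = -3 + ((F*v + 5*F) - 2) = -3 + ((5*F + F*v) - 2) = -3 + (-2 + 5*F + F*v) = -5 + 5*F + F*v)
B(d, C) = 2*C
R(f, q) = -9 + 12*f (R(f, q) = -4 + ((-5 + 5*f + f*6) + f) = -4 + ((-5 + 5*f + 6*f) + f) = -4 + ((-5 + 11*f) + f) = -4 + (-5 + 12*f) = -9 + 12*f)
-345 - R(1/12, B(2, 2)) = -345 - (-9 + 12/12) = -345 - (-9 + 12*(1/12)) = -345 - (-9 + 1) = -345 - 1*(-8) = -345 + 8 = -337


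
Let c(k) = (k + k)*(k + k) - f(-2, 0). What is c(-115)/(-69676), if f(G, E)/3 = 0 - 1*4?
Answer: -13228/17419 ≈ -0.75940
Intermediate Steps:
f(G, E) = -12 (f(G, E) = 3*(0 - 1*4) = 3*(0 - 4) = 3*(-4) = -12)
c(k) = 12 + 4*k**2 (c(k) = (k + k)*(k + k) - 1*(-12) = (2*k)*(2*k) + 12 = 4*k**2 + 12 = 12 + 4*k**2)
c(-115)/(-69676) = (12 + 4*(-115)**2)/(-69676) = (12 + 4*13225)*(-1/69676) = (12 + 52900)*(-1/69676) = 52912*(-1/69676) = -13228/17419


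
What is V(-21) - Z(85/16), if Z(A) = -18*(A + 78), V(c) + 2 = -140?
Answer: 10861/8 ≈ 1357.6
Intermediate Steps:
V(c) = -142 (V(c) = -2 - 140 = -142)
Z(A) = -1404 - 18*A (Z(A) = -18*(78 + A) = -1404 - 18*A)
V(-21) - Z(85/16) = -142 - (-1404 - 1530/16) = -142 - (-1404 - 18*85/16) = -142 - (-1404 - 765/8) = -142 - 1*(-11997/8) = -142 + 11997/8 = 10861/8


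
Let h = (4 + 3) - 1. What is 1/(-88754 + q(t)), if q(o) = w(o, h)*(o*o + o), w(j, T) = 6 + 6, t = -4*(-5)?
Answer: -1/83714 ≈ -1.1945e-5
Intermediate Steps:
t = 20
h = 6 (h = 7 - 1 = 6)
w(j, T) = 12
q(o) = 12*o + 12*o² (q(o) = 12*(o*o + o) = 12*(o² + o) = 12*(o + o²) = 12*o + 12*o²)
1/(-88754 + q(t)) = 1/(-88754 + 12*20*(1 + 20)) = 1/(-88754 + 12*20*21) = 1/(-88754 + 5040) = 1/(-83714) = -1/83714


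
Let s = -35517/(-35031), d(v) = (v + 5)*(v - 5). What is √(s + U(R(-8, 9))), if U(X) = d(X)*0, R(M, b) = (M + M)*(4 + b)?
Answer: √138244003/11677 ≈ 1.0069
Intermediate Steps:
d(v) = (-5 + v)*(5 + v) (d(v) = (5 + v)*(-5 + v) = (-5 + v)*(5 + v))
R(M, b) = 2*M*(4 + b) (R(M, b) = (2*M)*(4 + b) = 2*M*(4 + b))
U(X) = 0 (U(X) = (-25 + X²)*0 = 0)
s = 11839/11677 (s = -35517*(-1/35031) = 11839/11677 ≈ 1.0139)
√(s + U(R(-8, 9))) = √(11839/11677 + 0) = √(11839/11677) = √138244003/11677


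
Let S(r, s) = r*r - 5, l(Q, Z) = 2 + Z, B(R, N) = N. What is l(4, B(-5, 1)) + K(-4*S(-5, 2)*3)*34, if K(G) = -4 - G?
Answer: 8027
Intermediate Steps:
S(r, s) = -5 + r² (S(r, s) = r² - 5 = -5 + r²)
l(4, B(-5, 1)) + K(-4*S(-5, 2)*3)*34 = (2 + 1) + (-4 - (-4*(-5 + (-5)²))*3)*34 = 3 + (-4 - (-4*(-5 + 25))*3)*34 = 3 + (-4 - (-4*20)*3)*34 = 3 + (-4 - (-80)*3)*34 = 3 + (-4 - 1*(-240))*34 = 3 + (-4 + 240)*34 = 3 + 236*34 = 3 + 8024 = 8027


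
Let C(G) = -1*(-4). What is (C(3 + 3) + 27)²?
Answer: 961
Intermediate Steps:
C(G) = 4
(C(3 + 3) + 27)² = (4 + 27)² = 31² = 961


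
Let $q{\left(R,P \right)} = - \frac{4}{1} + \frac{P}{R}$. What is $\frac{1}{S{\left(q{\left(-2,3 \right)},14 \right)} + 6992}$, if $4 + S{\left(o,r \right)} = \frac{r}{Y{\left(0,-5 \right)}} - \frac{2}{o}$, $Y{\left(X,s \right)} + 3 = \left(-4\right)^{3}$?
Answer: $\frac{737}{5150270} \approx 0.0001431$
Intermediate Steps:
$Y{\left(X,s \right)} = -67$ ($Y{\left(X,s \right)} = -3 + \left(-4\right)^{3} = -3 - 64 = -67$)
$q{\left(R,P \right)} = -4 + \frac{P}{R}$ ($q{\left(R,P \right)} = \left(-4\right) 1 + \frac{P}{R} = -4 + \frac{P}{R}$)
$S{\left(o,r \right)} = -4 - \frac{2}{o} - \frac{r}{67}$ ($S{\left(o,r \right)} = -4 + \left(\frac{r}{-67} - \frac{2}{o}\right) = -4 + \left(r \left(- \frac{1}{67}\right) - \frac{2}{o}\right) = -4 - \left(\frac{2}{o} + \frac{r}{67}\right) = -4 - \frac{2}{o} - \frac{r}{67}$)
$\frac{1}{S{\left(q{\left(-2,3 \right)},14 \right)} + 6992} = \frac{1}{\left(-4 - \frac{2}{-4 + \frac{3}{-2}} - \frac{14}{67}\right) + 6992} = \frac{1}{\left(-4 - \frac{2}{-4 + 3 \left(- \frac{1}{2}\right)} - \frac{14}{67}\right) + 6992} = \frac{1}{\left(-4 - \frac{2}{-4 - \frac{3}{2}} - \frac{14}{67}\right) + 6992} = \frac{1}{\left(-4 - \frac{2}{- \frac{11}{2}} - \frac{14}{67}\right) + 6992} = \frac{1}{\left(-4 - - \frac{4}{11} - \frac{14}{67}\right) + 6992} = \frac{1}{\left(-4 + \frac{4}{11} - \frac{14}{67}\right) + 6992} = \frac{1}{- \frac{2834}{737} + 6992} = \frac{1}{\frac{5150270}{737}} = \frac{737}{5150270}$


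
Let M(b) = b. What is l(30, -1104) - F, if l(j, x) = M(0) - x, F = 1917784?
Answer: -1916680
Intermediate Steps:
l(j, x) = -x (l(j, x) = 0 - x = -x)
l(30, -1104) - F = -1*(-1104) - 1*1917784 = 1104 - 1917784 = -1916680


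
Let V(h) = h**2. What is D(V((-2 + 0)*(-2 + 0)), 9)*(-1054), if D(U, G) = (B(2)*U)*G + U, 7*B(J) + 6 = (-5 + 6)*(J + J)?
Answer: 185504/7 ≈ 26501.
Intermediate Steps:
B(J) = -6/7 + 2*J/7 (B(J) = -6/7 + ((-5 + 6)*(J + J))/7 = -6/7 + (1*(2*J))/7 = -6/7 + (2*J)/7 = -6/7 + 2*J/7)
D(U, G) = U - 2*G*U/7 (D(U, G) = ((-6/7 + (2/7)*2)*U)*G + U = ((-6/7 + 4/7)*U)*G + U = (-2*U/7)*G + U = -2*G*U/7 + U = U - 2*G*U/7)
D(V((-2 + 0)*(-2 + 0)), 9)*(-1054) = (((-2 + 0)*(-2 + 0))**2*(7 - 2*9)/7)*(-1054) = ((-2*(-2))**2*(7 - 18)/7)*(-1054) = ((1/7)*4**2*(-11))*(-1054) = ((1/7)*16*(-11))*(-1054) = -176/7*(-1054) = 185504/7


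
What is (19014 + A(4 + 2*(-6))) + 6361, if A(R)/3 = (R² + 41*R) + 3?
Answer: 24592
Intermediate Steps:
A(R) = 9 + 3*R² + 123*R (A(R) = 3*((R² + 41*R) + 3) = 3*(3 + R² + 41*R) = 9 + 3*R² + 123*R)
(19014 + A(4 + 2*(-6))) + 6361 = (19014 + (9 + 3*(4 + 2*(-6))² + 123*(4 + 2*(-6)))) + 6361 = (19014 + (9 + 3*(4 - 12)² + 123*(4 - 12))) + 6361 = (19014 + (9 + 3*(-8)² + 123*(-8))) + 6361 = (19014 + (9 + 3*64 - 984)) + 6361 = (19014 + (9 + 192 - 984)) + 6361 = (19014 - 783) + 6361 = 18231 + 6361 = 24592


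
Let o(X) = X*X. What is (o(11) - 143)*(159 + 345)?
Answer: -11088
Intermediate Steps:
o(X) = X²
(o(11) - 143)*(159 + 345) = (11² - 143)*(159 + 345) = (121 - 143)*504 = -22*504 = -11088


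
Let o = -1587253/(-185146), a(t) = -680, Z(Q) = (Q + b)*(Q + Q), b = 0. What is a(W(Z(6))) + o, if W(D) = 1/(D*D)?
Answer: -124312027/185146 ≈ -671.43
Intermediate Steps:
Z(Q) = 2*Q² (Z(Q) = (Q + 0)*(Q + Q) = Q*(2*Q) = 2*Q²)
W(D) = D⁻²
o = 1587253/185146 (o = -1587253*(-1/185146) = 1587253/185146 ≈ 8.5730)
a(W(Z(6))) + o = -680 + 1587253/185146 = -124312027/185146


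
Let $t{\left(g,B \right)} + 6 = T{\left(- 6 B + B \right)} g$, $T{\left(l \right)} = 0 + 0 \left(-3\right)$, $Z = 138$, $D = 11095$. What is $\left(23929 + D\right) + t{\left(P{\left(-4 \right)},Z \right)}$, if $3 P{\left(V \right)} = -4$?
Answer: $35018$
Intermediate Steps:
$P{\left(V \right)} = - \frac{4}{3}$ ($P{\left(V \right)} = \frac{1}{3} \left(-4\right) = - \frac{4}{3}$)
$T{\left(l \right)} = 0$ ($T{\left(l \right)} = 0 + 0 = 0$)
$t{\left(g,B \right)} = -6$ ($t{\left(g,B \right)} = -6 + 0 g = -6 + 0 = -6$)
$\left(23929 + D\right) + t{\left(P{\left(-4 \right)},Z \right)} = \left(23929 + 11095\right) - 6 = 35024 - 6 = 35018$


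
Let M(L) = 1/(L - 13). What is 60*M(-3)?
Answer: -15/4 ≈ -3.7500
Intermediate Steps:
M(L) = 1/(-13 + L)
60*M(-3) = 60/(-13 - 3) = 60/(-16) = 60*(-1/16) = -15/4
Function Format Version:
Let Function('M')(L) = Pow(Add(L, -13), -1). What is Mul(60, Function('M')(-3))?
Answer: Rational(-15, 4) ≈ -3.7500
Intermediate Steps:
Function('M')(L) = Pow(Add(-13, L), -1)
Mul(60, Function('M')(-3)) = Mul(60, Pow(Add(-13, -3), -1)) = Mul(60, Pow(-16, -1)) = Mul(60, Rational(-1, 16)) = Rational(-15, 4)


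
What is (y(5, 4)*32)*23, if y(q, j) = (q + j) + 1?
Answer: 7360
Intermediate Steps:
y(q, j) = 1 + j + q (y(q, j) = (j + q) + 1 = 1 + j + q)
(y(5, 4)*32)*23 = ((1 + 4 + 5)*32)*23 = (10*32)*23 = 320*23 = 7360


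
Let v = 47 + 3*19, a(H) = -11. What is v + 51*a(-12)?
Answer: -457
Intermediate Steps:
v = 104 (v = 47 + 57 = 104)
v + 51*a(-12) = 104 + 51*(-11) = 104 - 561 = -457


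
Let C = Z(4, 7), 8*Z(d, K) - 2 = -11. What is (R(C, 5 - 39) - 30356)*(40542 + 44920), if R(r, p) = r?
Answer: -10377522467/4 ≈ -2.5944e+9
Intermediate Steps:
Z(d, K) = -9/8 (Z(d, K) = ¼ + (⅛)*(-11) = ¼ - 11/8 = -9/8)
C = -9/8 ≈ -1.1250
(R(C, 5 - 39) - 30356)*(40542 + 44920) = (-9/8 - 30356)*(40542 + 44920) = -242857/8*85462 = -10377522467/4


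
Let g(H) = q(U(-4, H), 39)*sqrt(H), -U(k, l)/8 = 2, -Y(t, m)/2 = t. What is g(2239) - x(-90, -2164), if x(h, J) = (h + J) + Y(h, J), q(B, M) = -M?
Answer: 2074 - 39*sqrt(2239) ≈ 228.60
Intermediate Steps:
Y(t, m) = -2*t
U(k, l) = -16 (U(k, l) = -8*2 = -16)
g(H) = -39*sqrt(H) (g(H) = (-1*39)*sqrt(H) = -39*sqrt(H))
x(h, J) = J - h (x(h, J) = (h + J) - 2*h = (J + h) - 2*h = J - h)
g(2239) - x(-90, -2164) = -39*sqrt(2239) - (-2164 - 1*(-90)) = -39*sqrt(2239) - (-2164 + 90) = -39*sqrt(2239) - 1*(-2074) = -39*sqrt(2239) + 2074 = 2074 - 39*sqrt(2239)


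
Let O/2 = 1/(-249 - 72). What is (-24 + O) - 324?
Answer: -111710/321 ≈ -348.01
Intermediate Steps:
O = -2/321 (O = 2/(-249 - 72) = 2/(-321) = 2*(-1/321) = -2/321 ≈ -0.0062305)
(-24 + O) - 324 = (-24 - 2/321) - 324 = -7706/321 - 324 = -111710/321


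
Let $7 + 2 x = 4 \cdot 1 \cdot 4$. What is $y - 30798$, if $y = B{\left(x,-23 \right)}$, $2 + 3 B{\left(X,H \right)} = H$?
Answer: $- \frac{92419}{3} \approx -30806.0$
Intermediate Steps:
$x = \frac{9}{2}$ ($x = - \frac{7}{2} + \frac{4 \cdot 1 \cdot 4}{2} = - \frac{7}{2} + \frac{4 \cdot 4}{2} = - \frac{7}{2} + \frac{1}{2} \cdot 16 = - \frac{7}{2} + 8 = \frac{9}{2} \approx 4.5$)
$B{\left(X,H \right)} = - \frac{2}{3} + \frac{H}{3}$
$y = - \frac{25}{3}$ ($y = - \frac{2}{3} + \frac{1}{3} \left(-23\right) = - \frac{2}{3} - \frac{23}{3} = - \frac{25}{3} \approx -8.3333$)
$y - 30798 = - \frac{25}{3} - 30798 = - \frac{92419}{3}$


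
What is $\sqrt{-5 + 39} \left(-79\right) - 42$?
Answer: $-42 - 79 \sqrt{34} \approx -502.65$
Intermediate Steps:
$\sqrt{-5 + 39} \left(-79\right) - 42 = \sqrt{34} \left(-79\right) - 42 = - 79 \sqrt{34} - 42 = -42 - 79 \sqrt{34}$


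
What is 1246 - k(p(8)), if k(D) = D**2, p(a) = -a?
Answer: 1182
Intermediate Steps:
1246 - k(p(8)) = 1246 - (-1*8)**2 = 1246 - 1*(-8)**2 = 1246 - 1*64 = 1246 - 64 = 1182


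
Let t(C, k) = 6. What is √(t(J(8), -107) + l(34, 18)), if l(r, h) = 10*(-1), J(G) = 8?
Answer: 2*I ≈ 2.0*I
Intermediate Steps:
l(r, h) = -10
√(t(J(8), -107) + l(34, 18)) = √(6 - 10) = √(-4) = 2*I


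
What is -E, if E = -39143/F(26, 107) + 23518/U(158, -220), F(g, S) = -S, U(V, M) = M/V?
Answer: 8840542/535 ≈ 16524.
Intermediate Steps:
E = -8840542/535 (E = -39143/((-1*107)) + 23518/((-220/158)) = -39143/(-107) + 23518/((-220*1/158)) = -39143*(-1/107) + 23518/(-110/79) = 39143/107 + 23518*(-79/110) = 39143/107 - 84451/5 = -8840542/535 ≈ -16524.)
-E = -1*(-8840542/535) = 8840542/535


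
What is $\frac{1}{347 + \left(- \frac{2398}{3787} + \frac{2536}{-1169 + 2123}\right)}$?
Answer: $\frac{1806399}{630478523} \approx 0.0028651$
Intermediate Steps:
$\frac{1}{347 + \left(- \frac{2398}{3787} + \frac{2536}{-1169 + 2123}\right)} = \frac{1}{347 + \left(\left(-2398\right) \frac{1}{3787} + \frac{2536}{954}\right)} = \frac{1}{347 + \left(- \frac{2398}{3787} + 2536 \cdot \frac{1}{954}\right)} = \frac{1}{347 + \left(- \frac{2398}{3787} + \frac{1268}{477}\right)} = \frac{1}{347 + \frac{3658070}{1806399}} = \frac{1}{\frac{630478523}{1806399}} = \frac{1806399}{630478523}$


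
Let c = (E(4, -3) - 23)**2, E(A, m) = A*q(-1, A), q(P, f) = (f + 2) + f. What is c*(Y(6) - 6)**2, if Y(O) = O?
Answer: 0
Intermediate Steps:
q(P, f) = 2 + 2*f (q(P, f) = (2 + f) + f = 2 + 2*f)
E(A, m) = A*(2 + 2*A)
c = 289 (c = (2*4*(1 + 4) - 23)**2 = (2*4*5 - 23)**2 = (40 - 23)**2 = 17**2 = 289)
c*(Y(6) - 6)**2 = 289*(6 - 6)**2 = 289*0**2 = 289*0 = 0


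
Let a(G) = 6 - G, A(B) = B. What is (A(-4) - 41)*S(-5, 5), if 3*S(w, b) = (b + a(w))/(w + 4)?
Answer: 240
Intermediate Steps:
S(w, b) = (6 + b - w)/(3*(4 + w)) (S(w, b) = ((b + (6 - w))/(w + 4))/3 = ((6 + b - w)/(4 + w))/3 = (6 + b - w)/(3*(4 + w)))
(A(-4) - 41)*S(-5, 5) = (-4 - 41)*((6 + 5 - 1*(-5))/(3*(4 - 5))) = -15*(6 + 5 + 5)/(-1) = -15*(-1)*16 = -45*(-16/3) = 240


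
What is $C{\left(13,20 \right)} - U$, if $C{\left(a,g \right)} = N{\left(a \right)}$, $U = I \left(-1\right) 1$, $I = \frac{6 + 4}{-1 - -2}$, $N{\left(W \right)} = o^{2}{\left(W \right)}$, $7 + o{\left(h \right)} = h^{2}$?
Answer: $26254$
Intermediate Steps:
$o{\left(h \right)} = -7 + h^{2}$
$N{\left(W \right)} = \left(-7 + W^{2}\right)^{2}$
$I = 10$ ($I = \frac{10}{-1 + 2} = \frac{10}{1} = 10 \cdot 1 = 10$)
$U = -10$ ($U = 10 \left(-1\right) 1 = \left(-10\right) 1 = -10$)
$C{\left(a,g \right)} = \left(-7 + a^{2}\right)^{2}$
$C{\left(13,20 \right)} - U = \left(-7 + 13^{2}\right)^{2} - -10 = \left(-7 + 169\right)^{2} + 10 = 162^{2} + 10 = 26244 + 10 = 26254$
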